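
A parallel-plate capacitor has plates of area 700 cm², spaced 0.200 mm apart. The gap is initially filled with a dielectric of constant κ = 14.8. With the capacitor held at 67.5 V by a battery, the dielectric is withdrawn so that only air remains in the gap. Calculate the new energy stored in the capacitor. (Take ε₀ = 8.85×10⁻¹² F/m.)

7.06 μJ

A = 700 cm² = 7.00×10⁻² m².
Initially C₁ = κε₀A/d = 14.8 × 8.85×10⁻¹² × 7.00×10⁻² / 2.00×10⁻⁴ = 4.58×10⁻⁸ F.
U₁ = 1.04×10⁻⁴ J.
Battery connected ⇒ V is held fixed. C₂ = 0.0676 C₁ and U = ½CV², so U₂/U₁ = C₂/C₁ = 0.0676.
U₂ = 0.0676 × 1.04×10⁻⁴ = 7.06×10⁻⁶ J.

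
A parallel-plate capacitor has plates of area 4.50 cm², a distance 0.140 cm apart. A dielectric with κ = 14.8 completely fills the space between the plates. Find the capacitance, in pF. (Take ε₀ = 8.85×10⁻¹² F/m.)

A = 4.50 cm² = 4.50×10⁻⁴ m².
C = κε₀A/d = 14.8 × 8.85×10⁻¹² × 4.50×10⁻⁴ / 1.40×10⁻³ = 4.21×10⁻¹¹ F.

C ≈ 42.1 pF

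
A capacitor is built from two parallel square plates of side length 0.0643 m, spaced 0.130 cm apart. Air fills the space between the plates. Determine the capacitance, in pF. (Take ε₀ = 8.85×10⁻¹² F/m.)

28.1 pF

A = (0.0643 m)² = 4.13×10⁻³ m².
C = ε₀A/d = 8.85×10⁻¹² × 4.13×10⁻³ / 1.30×10⁻³ = 2.81×10⁻¹¹ F.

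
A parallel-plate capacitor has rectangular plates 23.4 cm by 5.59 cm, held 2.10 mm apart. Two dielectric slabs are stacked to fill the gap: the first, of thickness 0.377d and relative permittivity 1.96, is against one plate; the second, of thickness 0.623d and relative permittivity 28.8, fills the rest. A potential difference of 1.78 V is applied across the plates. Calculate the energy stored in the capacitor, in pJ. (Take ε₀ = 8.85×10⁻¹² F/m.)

A = 23.4 × 5.59 cm² = 1.31×10⁻² m².
Stacked slabs ⇒ two capacitors in series, each with the full plate area.
C₁ = κ₁ε₀A/d₁ = 1.96 × 8.85×10⁻¹² × 1.31×10⁻² / 7.92×10⁻⁴ = 2.87×10⁻¹⁰ F.
C₂ = κ₂ε₀A/d₂ = 28.8 × 8.85×10⁻¹² × 1.31×10⁻² / 1.31×10⁻³ = 2.55×10⁻⁹ F.
C = (1/C₁ + 1/C₂)⁻¹ = 2.58×10⁻¹⁰ F.
U = ½CV² = ½ × 2.58×10⁻¹⁰ × (1.78)² = 4.08×10⁻¹⁰ J.

U ≈ 408 pJ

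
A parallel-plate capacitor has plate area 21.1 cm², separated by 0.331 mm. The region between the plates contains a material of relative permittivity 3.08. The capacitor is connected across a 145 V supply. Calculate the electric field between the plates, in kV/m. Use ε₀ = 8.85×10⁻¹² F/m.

E = V/d = 145 / 3.31×10⁻⁴ = 4.38×10⁵ V/m.

E ≈ 438 kV/m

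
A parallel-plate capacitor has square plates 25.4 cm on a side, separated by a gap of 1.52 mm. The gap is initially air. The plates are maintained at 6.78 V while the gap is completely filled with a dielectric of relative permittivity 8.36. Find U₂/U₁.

8.36

Battery connected ⇒ V is held fixed.
C₂ = 8.36 C₁ and U = ½CV², so U₂/U₁ = C₂/C₁ = 8.36.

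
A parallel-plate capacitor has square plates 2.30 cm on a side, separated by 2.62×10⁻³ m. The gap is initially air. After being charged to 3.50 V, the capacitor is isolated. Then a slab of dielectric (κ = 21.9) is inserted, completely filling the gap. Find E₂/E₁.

E₂/E₁ ≈ 0.0457

Isolated ⇒ Q is held fixed.
V₂ = Q/C₂ = V₁/21.9; E = V/d, so E₂/E₁ = (V₂/V₁)(d₁/d₂) = 0.0457.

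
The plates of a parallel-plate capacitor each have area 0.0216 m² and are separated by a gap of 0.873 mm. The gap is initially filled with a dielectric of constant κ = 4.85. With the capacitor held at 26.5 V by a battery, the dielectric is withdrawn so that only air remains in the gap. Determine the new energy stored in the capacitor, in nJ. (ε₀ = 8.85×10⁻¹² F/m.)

Initially C₁ = κε₀A/d = 4.85 × 8.85×10⁻¹² × 2.16×10⁻² / 8.73×10⁻⁴ = 1.06×10⁻⁹ F.
U₁ = 3.73×10⁻⁷ J.
Battery connected ⇒ V is held fixed. C₂ = 0.206 C₁ and U = ½CV², so U₂/U₁ = C₂/C₁ = 0.206.
U₂ = 0.206 × 3.73×10⁻⁷ = 7.69×10⁻⁸ J.

76.9 nJ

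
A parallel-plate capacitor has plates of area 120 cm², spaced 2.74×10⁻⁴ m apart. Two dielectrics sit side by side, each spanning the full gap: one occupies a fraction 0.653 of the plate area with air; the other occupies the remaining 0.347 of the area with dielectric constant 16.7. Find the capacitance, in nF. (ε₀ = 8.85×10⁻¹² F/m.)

A = 120 cm² = 1.20×10⁻² m².
Side-by-side slabs ⇒ two capacitors in parallel, each spanning the full gap.
C₁ = κ₁ε₀A₁/d = 1.00 × 8.85×10⁻¹² × 7.84×10⁻³ / 2.74×10⁻⁴ = 2.53×10⁻¹⁰ F.
C₂ = κ₂ε₀A₂/d = 16.7 × 8.85×10⁻¹² × 4.16×10⁻³ / 2.74×10⁻⁴ = 2.25×10⁻⁹ F.
C = C₁ + C₂ = 2.50×10⁻⁹ F.

2.50 nF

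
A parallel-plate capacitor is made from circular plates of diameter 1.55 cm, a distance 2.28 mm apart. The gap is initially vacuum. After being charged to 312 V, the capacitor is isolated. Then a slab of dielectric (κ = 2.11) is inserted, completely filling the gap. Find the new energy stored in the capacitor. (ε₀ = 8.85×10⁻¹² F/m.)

A = π(1.55/2 cm)² = 1.89×10⁻⁴ m².
Initially C₁ = ε₀A/d = 8.85×10⁻¹² × 1.89×10⁻⁴ / 2.28×10⁻³ = 7.32×10⁻¹³ F.
U₁ = 3.56×10⁻⁸ J.
Isolated ⇒ Q is held fixed. C₂ = 2.11 C₁ and U = Q²/(2C), so U₂/U₁ = C₁/C₂ = 0.474.
U₂ = 0.474 × 3.56×10⁻⁸ = 1.69×10⁻⁸ J.

U ≈ 16.9 nJ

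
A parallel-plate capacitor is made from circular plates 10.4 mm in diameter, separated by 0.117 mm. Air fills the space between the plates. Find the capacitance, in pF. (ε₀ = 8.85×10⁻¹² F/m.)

C ≈ 6.43 pF

A = π(10.4/2 mm)² = 8.49×10⁻⁵ m².
C = ε₀A/d = 8.85×10⁻¹² × 8.49×10⁻⁵ / 1.17×10⁻⁴ = 6.43×10⁻¹² F.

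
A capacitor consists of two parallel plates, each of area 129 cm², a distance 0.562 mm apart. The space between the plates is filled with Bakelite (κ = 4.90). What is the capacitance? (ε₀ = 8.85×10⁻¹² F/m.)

A = 129 cm² = 1.29×10⁻² m².
C = κε₀A/d = 4.90 × 8.85×10⁻¹² × 1.29×10⁻² / 5.62×10⁻⁴ = 9.95×10⁻¹⁰ F.

0.995 nF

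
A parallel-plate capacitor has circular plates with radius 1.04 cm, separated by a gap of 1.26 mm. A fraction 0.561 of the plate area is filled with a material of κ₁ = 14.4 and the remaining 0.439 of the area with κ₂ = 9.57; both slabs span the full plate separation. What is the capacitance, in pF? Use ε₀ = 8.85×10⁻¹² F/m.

C ≈ 29.3 pF

A = π(1.04 cm)² = 3.40×10⁻⁴ m².
Side-by-side slabs ⇒ two capacitors in parallel, each spanning the full gap.
C₁ = κ₁ε₀A₁/d = 14.4 × 8.85×10⁻¹² × 1.91×10⁻⁴ / 1.26×10⁻³ = 1.93×10⁻¹¹ F.
C₂ = κ₂ε₀A₂/d = 9.57 × 8.85×10⁻¹² × 1.49×10⁻⁴ / 1.26×10⁻³ = 1.00×10⁻¹¹ F.
C = C₁ + C₂ = 2.93×10⁻¹¹ F.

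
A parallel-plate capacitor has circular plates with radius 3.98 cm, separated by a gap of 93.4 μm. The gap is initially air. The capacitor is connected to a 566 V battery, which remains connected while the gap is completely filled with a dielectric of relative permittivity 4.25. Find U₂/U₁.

U₂/U₁ ≈ 4.25

Battery connected ⇒ V is held fixed.
C₂ = 4.25 C₁ and U = ½CV², so U₂/U₁ = C₂/C₁ = 4.25.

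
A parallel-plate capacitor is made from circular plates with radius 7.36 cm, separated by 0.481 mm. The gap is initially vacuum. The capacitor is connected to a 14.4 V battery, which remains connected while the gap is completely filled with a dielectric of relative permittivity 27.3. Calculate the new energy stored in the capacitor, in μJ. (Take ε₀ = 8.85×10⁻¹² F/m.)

A = π(7.36 cm)² = 1.70×10⁻² m².
Initially C₁ = ε₀A/d = 8.85×10⁻¹² × 1.70×10⁻² / 4.81×10⁻⁴ = 3.13×10⁻¹⁰ F.
U₁ = 3.25×10⁻⁸ J.
Battery connected ⇒ V is held fixed. C₂ = 27.3 C₁ and U = ½CV², so U₂/U₁ = C₂/C₁ = 27.3.
U₂ = 27.3 × 3.25×10⁻⁸ = 8.86×10⁻⁷ J.

U ≈ 0.886 μJ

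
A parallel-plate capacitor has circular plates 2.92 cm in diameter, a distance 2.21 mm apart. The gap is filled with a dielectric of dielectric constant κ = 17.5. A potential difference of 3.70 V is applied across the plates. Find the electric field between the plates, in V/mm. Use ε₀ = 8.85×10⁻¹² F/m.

E = V/d = 3.70 / 2.21×10⁻³ = 1.67×10³ V/m.

1.67 V/mm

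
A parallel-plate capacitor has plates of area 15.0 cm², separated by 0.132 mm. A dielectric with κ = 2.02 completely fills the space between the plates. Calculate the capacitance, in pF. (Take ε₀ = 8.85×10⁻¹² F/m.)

A = 15.0 cm² = 1.50×10⁻³ m².
C = κε₀A/d = 2.02 × 8.85×10⁻¹² × 1.50×10⁻³ / 1.32×10⁻⁴ = 2.03×10⁻¹⁰ F.

C ≈ 203 pF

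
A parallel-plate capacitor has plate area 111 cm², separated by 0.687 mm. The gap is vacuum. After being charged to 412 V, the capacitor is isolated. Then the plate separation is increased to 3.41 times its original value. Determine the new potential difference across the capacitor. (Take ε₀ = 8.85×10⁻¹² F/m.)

V ≈ 1.40 kV

A = 111 cm² = 1.11×10⁻² m².
Initially C₁ = ε₀A/d = 8.85×10⁻¹² × 1.11×10⁻² / 6.87×10⁻⁴ = 1.43×10⁻¹⁰ F.
V₁ = 4.12×10² V.
Isolated ⇒ Q is held fixed. C₂ = 0.293 C₁ and V = Q/C, so V₂/V₁ = C₁/C₂ = 3.41.
V₂ = 3.41 × 4.12×10² = 1.40×10³ V.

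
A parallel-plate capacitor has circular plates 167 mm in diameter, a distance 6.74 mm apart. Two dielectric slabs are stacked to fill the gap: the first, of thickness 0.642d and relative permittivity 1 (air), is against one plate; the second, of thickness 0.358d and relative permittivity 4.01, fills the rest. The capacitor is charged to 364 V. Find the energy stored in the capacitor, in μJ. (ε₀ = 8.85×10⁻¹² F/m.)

A = π(167/2 mm)² = 2.19×10⁻² m².
Stacked slabs ⇒ two capacitors in series, each with the full plate area.
C₁ = κ₁ε₀A/d₁ = 1.00 × 8.85×10⁻¹² × 2.19×10⁻² / 4.33×10⁻³ = 4.48×10⁻¹¹ F.
C₂ = κ₂ε₀A/d₂ = 4.01 × 8.85×10⁻¹² × 2.19×10⁻² / 2.41×10⁻³ = 3.22×10⁻¹⁰ F.
C = (1/C₁ + 1/C₂)⁻¹ = 3.93×10⁻¹¹ F.
U = ½CV² = ½ × 3.93×10⁻¹¹ × (364)² = 2.61×10⁻⁶ J.

2.61 μJ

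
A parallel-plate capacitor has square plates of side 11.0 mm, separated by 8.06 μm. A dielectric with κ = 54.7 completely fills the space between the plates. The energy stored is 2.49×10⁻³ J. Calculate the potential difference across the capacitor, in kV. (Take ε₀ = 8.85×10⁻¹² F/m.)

V ≈ 0.828 kV

A = (11.0 mm)² = 1.21×10⁻⁴ m².
C = κε₀A/d = 54.7 × 8.85×10⁻¹² × 1.21×10⁻⁴ / 8.06×10⁻⁶ = 7.27×10⁻⁹ F.
V = √(2U/C) = √(2 × 2.49×10⁻³ / 7.27×10⁻⁹) = 8.28×10² V.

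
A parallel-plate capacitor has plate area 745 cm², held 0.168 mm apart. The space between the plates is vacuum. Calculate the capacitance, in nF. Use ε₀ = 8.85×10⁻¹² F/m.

3.92 nF

A = 745 cm² = 7.45×10⁻² m².
C = ε₀A/d = 8.85×10⁻¹² × 7.45×10⁻² / 1.68×10⁻⁴ = 3.92×10⁻⁹ F.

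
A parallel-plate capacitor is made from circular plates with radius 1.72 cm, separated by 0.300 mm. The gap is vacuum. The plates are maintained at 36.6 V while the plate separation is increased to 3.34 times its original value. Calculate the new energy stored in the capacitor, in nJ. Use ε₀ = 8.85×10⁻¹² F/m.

5.50 nJ

A = π(1.72 cm)² = 9.29×10⁻⁴ m².
Initially C₁ = ε₀A/d = 8.85×10⁻¹² × 9.29×10⁻⁴ / 3.00×10⁻⁴ = 2.74×10⁻¹¹ F.
U₁ = 1.84×10⁻⁸ J.
Battery connected ⇒ V is held fixed. C₂ = 0.299 C₁ and U = ½CV², so U₂/U₁ = C₂/C₁ = 0.299.
U₂ = 0.299 × 1.84×10⁻⁸ = 5.50×10⁻⁹ J.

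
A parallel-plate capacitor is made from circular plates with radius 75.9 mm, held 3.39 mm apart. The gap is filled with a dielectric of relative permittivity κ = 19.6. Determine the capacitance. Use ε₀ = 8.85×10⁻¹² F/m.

C ≈ 0.926 nF

A = π(75.9 mm)² = 1.81×10⁻² m².
C = κε₀A/d = 19.6 × 8.85×10⁻¹² × 1.81×10⁻² / 3.39×10⁻³ = 9.26×10⁻¹⁰ F.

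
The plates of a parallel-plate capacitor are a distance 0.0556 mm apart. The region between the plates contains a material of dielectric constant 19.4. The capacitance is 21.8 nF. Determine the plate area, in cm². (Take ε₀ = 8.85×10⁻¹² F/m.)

A ≈ 70.6 cm²

A = Cd/(κε₀) = 2.18×10⁻⁸ × 5.56×10⁻⁵ / (19.4 × 8.85×10⁻¹²) = 7.06×10⁻³ m².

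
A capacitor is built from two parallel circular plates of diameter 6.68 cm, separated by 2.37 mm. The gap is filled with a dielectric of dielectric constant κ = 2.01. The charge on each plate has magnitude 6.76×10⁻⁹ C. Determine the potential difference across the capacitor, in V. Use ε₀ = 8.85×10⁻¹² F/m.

A = π(6.68/2 cm)² = 3.50×10⁻³ m².
C = κε₀A/d = 2.01 × 8.85×10⁻¹² × 3.50×10⁻³ / 2.37×10⁻³ = 2.63×10⁻¹¹ F.
V = Q/C = 6.76×10⁻⁹ / 2.63×10⁻¹¹ = 2.57×10² V.

V ≈ 257 V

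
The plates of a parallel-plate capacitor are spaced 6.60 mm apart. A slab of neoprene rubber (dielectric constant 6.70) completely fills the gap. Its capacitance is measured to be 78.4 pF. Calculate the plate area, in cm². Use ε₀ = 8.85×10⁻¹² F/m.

A ≈ 87.3 cm²

A = Cd/(κε₀) = 7.84×10⁻¹¹ × 6.60×10⁻³ / (6.70 × 8.85×10⁻¹²) = 8.73×10⁻³ m².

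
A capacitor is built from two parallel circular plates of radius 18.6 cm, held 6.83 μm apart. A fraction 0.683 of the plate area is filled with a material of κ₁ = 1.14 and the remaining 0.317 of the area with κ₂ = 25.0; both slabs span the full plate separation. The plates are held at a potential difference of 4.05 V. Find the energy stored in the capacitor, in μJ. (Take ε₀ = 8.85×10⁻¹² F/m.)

A = π(18.6 cm)² = 0.109 m².
Side-by-side slabs ⇒ two capacitors in parallel, each spanning the full gap.
C₁ = κ₁ε₀A₁/d = 1.14 × 8.85×10⁻¹² × 7.42×10⁻² / 6.83×10⁻⁶ = 1.10×10⁻⁷ F.
C₂ = κ₂ε₀A₂/d = 25.0 × 8.85×10⁻¹² × 3.45×10⁻² / 6.83×10⁻⁶ = 1.12×10⁻⁶ F.
C = C₁ + C₂ = 1.23×10⁻⁶ F.
U = ½CV² = ½ × 1.23×10⁻⁶ × (4.05)² = 1.01×10⁻⁵ J.

U ≈ 10.1 μJ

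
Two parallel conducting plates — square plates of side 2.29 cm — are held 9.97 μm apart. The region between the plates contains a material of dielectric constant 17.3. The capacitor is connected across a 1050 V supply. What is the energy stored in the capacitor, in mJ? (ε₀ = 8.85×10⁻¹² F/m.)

4.44 mJ

A = (2.29 cm)² = 5.24×10⁻⁴ m².
C = κε₀A/d = 17.3 × 8.85×10⁻¹² × 5.24×10⁻⁴ / 9.97×10⁻⁶ = 8.05×10⁻⁹ F.
U = ½CV² = ½ × 8.05×10⁻⁹ × (1050)² = 4.44×10⁻³ J.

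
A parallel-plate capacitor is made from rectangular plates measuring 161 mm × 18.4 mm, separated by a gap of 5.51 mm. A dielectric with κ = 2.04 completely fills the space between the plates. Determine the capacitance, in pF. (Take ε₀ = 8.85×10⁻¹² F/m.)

A = 161 × 18.4 mm² = 2.96×10⁻³ m².
C = κε₀A/d = 2.04 × 8.85×10⁻¹² × 2.96×10⁻³ / 5.51×10⁻³ = 9.71×10⁻¹² F.

9.71 pF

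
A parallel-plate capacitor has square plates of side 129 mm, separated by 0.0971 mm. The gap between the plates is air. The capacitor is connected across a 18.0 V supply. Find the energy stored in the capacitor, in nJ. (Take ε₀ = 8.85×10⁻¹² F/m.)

246 nJ

A = (129 mm)² = 1.66×10⁻² m².
C = ε₀A/d = 8.85×10⁻¹² × 1.66×10⁻² / 9.71×10⁻⁵ = 1.52×10⁻⁹ F.
U = ½CV² = ½ × 1.52×10⁻⁹ × (18.0)² = 2.46×10⁻⁷ J.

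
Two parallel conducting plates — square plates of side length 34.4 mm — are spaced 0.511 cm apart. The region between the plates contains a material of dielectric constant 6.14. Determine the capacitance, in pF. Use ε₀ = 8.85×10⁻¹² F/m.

A = (34.4 mm)² = 1.18×10⁻³ m².
C = κε₀A/d = 6.14 × 8.85×10⁻¹² × 1.18×10⁻³ / 5.11×10⁻³ = 1.26×10⁻¹¹ F.

12.6 pF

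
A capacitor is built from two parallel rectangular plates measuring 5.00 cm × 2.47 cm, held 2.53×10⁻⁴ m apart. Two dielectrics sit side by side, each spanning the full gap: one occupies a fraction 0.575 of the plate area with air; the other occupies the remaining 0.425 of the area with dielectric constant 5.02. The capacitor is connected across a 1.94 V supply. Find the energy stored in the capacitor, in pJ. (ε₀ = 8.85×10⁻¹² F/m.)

220 pJ

A = 5.00 × 2.47 cm² = 1.24×10⁻³ m².
Side-by-side slabs ⇒ two capacitors in parallel, each spanning the full gap.
C₁ = κ₁ε₀A₁/d = 1.00 × 8.85×10⁻¹² × 7.10×10⁻⁴ / 2.53×10⁻⁴ = 2.48×10⁻¹¹ F.
C₂ = κ₂ε₀A₂/d = 5.02 × 8.85×10⁻¹² × 5.25×10⁻⁴ / 2.53×10⁻⁴ = 9.22×10⁻¹¹ F.
C = C₁ + C₂ = 1.17×10⁻¹⁰ F.
U = ½CV² = ½ × 1.17×10⁻¹⁰ × (1.94)² = 2.20×10⁻¹⁰ J.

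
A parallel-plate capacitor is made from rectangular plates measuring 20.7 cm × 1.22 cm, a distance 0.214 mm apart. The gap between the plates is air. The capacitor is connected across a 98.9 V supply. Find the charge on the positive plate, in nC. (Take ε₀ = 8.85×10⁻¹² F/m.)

A = 20.7 × 1.22 cm² = 2.53×10⁻³ m².
C = ε₀A/d = 8.85×10⁻¹² × 2.53×10⁻³ / 2.14×10⁻⁴ = 1.04×10⁻¹⁰ F.
Q = CV = 1.04×10⁻¹⁰ × 98.9 = 1.03×10⁻⁸ C.

Q ≈ 10.3 nC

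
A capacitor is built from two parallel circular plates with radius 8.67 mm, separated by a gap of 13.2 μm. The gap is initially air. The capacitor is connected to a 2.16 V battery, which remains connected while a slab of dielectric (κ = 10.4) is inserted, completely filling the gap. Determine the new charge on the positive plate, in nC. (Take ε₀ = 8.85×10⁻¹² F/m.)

3.56 nC

A = π(8.67 mm)² = 2.36×10⁻⁴ m².
Initially C₁ = ε₀A/d = 8.85×10⁻¹² × 2.36×10⁻⁴ / 1.32×10⁻⁵ = 1.58×10⁻¹⁰ F.
Q₁ = 3.42×10⁻¹⁰ C.
Battery connected ⇒ V is held fixed. C₂ = 10.4 C₁ and Q = CV, so Q₂/Q₁ = C₂/C₁ = 10.4.
Q₂ = 10.4 × 3.42×10⁻¹⁰ = 3.56×10⁻⁹ C.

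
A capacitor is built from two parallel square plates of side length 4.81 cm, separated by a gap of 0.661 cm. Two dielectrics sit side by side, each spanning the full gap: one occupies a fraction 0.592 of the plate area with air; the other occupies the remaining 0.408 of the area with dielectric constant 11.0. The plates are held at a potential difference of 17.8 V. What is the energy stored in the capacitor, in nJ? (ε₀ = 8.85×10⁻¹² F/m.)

A = (4.81 cm)² = 2.31×10⁻³ m².
Side-by-side slabs ⇒ two capacitors in parallel, each spanning the full gap.
C₁ = κ₁ε₀A₁/d = 1.00 × 8.85×10⁻¹² × 1.37×10⁻³ / 6.61×10⁻³ = 1.83×10⁻¹² F.
C₂ = κ₂ε₀A₂/d = 11.0 × 8.85×10⁻¹² × 9.44×10⁻⁴ / 6.61×10⁻³ = 1.39×10⁻¹¹ F.
C = C₁ + C₂ = 1.57×10⁻¹¹ F.
U = ½CV² = ½ × 1.57×10⁻¹¹ × (17.8)² = 2.49×10⁻⁹ J.

2.49 nJ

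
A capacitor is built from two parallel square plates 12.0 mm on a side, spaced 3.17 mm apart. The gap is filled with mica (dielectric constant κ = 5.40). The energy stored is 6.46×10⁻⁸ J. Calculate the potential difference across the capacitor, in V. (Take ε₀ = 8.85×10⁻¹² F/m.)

244 V

A = (12.0 mm)² = 1.44×10⁻⁴ m².
C = κε₀A/d = 5.40 × 8.85×10⁻¹² × 1.44×10⁻⁴ / 3.17×10⁻³ = 2.17×10⁻¹² F.
V = √(2U/C) = √(2 × 6.46×10⁻⁸ / 2.17×10⁻¹²) = 2.44×10² V.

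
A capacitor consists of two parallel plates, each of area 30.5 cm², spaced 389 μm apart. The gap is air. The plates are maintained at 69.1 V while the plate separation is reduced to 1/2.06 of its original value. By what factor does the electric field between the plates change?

Battery connected ⇒ V is held fixed.
E = V/d, so E₂/E₁ = d₁/d₂ = 2.06.

E₂/E₁ ≈ 2.06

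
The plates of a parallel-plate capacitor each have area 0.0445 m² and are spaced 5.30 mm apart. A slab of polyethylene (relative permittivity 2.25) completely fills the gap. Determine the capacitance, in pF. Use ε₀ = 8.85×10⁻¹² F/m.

C ≈ 167 pF

C = κε₀A/d = 2.25 × 8.85×10⁻¹² × 4.45×10⁻² / 5.30×10⁻³ = 1.67×10⁻¹⁰ F.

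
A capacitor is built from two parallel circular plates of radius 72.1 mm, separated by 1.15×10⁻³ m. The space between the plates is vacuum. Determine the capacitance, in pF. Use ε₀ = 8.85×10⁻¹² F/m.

A = π(72.1 mm)² = 1.63×10⁻² m².
C = ε₀A/d = 8.85×10⁻¹² × 1.63×10⁻² / 1.15×10⁻³ = 1.26×10⁻¹⁰ F.

C ≈ 126 pF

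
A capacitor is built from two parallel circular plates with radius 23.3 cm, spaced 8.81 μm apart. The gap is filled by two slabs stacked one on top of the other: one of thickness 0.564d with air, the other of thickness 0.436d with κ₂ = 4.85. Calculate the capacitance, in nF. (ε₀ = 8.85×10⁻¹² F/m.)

A = π(23.3 cm)² = 0.171 m².
Stacked slabs ⇒ two capacitors in series, each with the full plate area.
C₁ = κ₁ε₀A/d₁ = 1.00 × 8.85×10⁻¹² × 0.171 / 4.97×10⁻⁶ = 3.04×10⁻⁷ F.
C₂ = κ₂ε₀A/d₂ = 4.85 × 8.85×10⁻¹² × 0.171 / 3.84×10⁻⁶ = 1.91×10⁻⁶ F.
C = (1/C₁ + 1/C₂)⁻¹ = 2.62×10⁻⁷ F.

262 nF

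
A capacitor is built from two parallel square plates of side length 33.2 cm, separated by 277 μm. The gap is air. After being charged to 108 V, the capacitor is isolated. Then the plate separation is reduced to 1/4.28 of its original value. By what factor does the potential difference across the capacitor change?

Isolated ⇒ Q is held fixed.
C₂ = 4.28 C₁ and V = Q/C, so V₂/V₁ = C₁/C₂ = 0.234.

0.234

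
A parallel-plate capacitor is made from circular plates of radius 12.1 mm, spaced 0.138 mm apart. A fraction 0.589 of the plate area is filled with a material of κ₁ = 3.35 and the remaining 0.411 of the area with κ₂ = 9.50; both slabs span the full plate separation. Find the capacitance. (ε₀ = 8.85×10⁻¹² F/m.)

173 pF

A = π(12.1 mm)² = 4.60×10⁻⁴ m².
Side-by-side slabs ⇒ two capacitors in parallel, each spanning the full gap.
C₁ = κ₁ε₀A₁/d = 3.35 × 8.85×10⁻¹² × 2.71×10⁻⁴ / 1.38×10⁻⁴ = 5.82×10⁻¹¹ F.
C₂ = κ₂ε₀A₂/d = 9.50 × 8.85×10⁻¹² × 1.89×10⁻⁴ / 1.38×10⁻⁴ = 1.15×10⁻¹⁰ F.
C = C₁ + C₂ = 1.73×10⁻¹⁰ F.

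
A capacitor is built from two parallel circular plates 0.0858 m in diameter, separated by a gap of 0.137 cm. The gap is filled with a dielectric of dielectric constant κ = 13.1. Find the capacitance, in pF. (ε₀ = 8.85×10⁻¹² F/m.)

A = π(0.0858/2 m)² = 5.78×10⁻³ m².
C = κε₀A/d = 13.1 × 8.85×10⁻¹² × 5.78×10⁻³ / 1.37×10⁻³ = 4.89×10⁻¹⁰ F.

489 pF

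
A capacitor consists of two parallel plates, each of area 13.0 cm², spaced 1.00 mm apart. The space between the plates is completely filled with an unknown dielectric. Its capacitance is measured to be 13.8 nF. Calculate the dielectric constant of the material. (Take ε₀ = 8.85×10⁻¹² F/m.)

A = 13.0 cm² = 1.30×10⁻³ m².
κ = Cd/(ε₀A) = 1.38×10⁻⁸ × 1.00×10⁻³ / (8.85×10⁻¹² × 1.30×10⁻³) = 1199.

κ ≈ 1199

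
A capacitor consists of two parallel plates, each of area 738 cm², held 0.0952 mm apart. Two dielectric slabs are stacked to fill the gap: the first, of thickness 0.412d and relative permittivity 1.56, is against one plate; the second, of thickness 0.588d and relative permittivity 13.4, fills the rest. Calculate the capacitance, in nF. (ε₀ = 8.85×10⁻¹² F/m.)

A = 738 cm² = 7.38×10⁻² m².
Stacked slabs ⇒ two capacitors in series, each with the full plate area.
C₁ = κ₁ε₀A/d₁ = 1.56 × 8.85×10⁻¹² × 7.38×10⁻² / 3.92×10⁻⁵ = 2.60×10⁻⁸ F.
C₂ = κ₂ε₀A/d₂ = 13.4 × 8.85×10⁻¹² × 7.38×10⁻² / 5.60×10⁻⁵ = 1.56×10⁻⁷ F.
C = (1/C₁ + 1/C₂)⁻¹ = 2.23×10⁻⁸ F.

22.3 nF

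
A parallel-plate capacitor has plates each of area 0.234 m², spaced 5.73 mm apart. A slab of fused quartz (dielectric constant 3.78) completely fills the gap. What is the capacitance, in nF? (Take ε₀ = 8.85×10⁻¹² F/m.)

C = κε₀A/d = 3.78 × 8.85×10⁻¹² × 0.234 / 5.73×10⁻³ = 1.37×10⁻⁹ F.

1.37 nF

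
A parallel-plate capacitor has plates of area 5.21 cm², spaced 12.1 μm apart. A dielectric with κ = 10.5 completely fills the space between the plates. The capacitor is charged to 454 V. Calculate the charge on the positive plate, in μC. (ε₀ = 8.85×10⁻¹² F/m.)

Q ≈ 1.82 μC

A = 5.21 cm² = 5.21×10⁻⁴ m².
C = κε₀A/d = 10.5 × 8.85×10⁻¹² × 5.21×10⁻⁴ / 1.21×10⁻⁵ = 4.00×10⁻⁹ F.
Q = CV = 4.00×10⁻⁹ × 454 = 1.82×10⁻⁶ C.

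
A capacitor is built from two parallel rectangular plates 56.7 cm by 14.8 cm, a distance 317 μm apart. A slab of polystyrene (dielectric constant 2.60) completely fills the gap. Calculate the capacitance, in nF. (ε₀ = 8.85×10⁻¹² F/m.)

A = 56.7 × 14.8 cm² = 8.39×10⁻² m².
C = κε₀A/d = 2.60 × 8.85×10⁻¹² × 8.39×10⁻² / 3.17×10⁻⁴ = 6.09×10⁻⁹ F.

6.09 nF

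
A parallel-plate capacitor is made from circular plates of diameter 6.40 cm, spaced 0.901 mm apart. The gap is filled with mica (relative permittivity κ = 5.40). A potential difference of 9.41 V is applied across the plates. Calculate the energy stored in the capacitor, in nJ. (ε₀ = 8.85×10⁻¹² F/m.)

A = π(6.40/2 cm)² = 3.22×10⁻³ m².
C = κε₀A/d = 5.40 × 8.85×10⁻¹² × 3.22×10⁻³ / 9.01×10⁻⁴ = 1.71×10⁻¹⁰ F.
U = ½CV² = ½ × 1.71×10⁻¹⁰ × (9.41)² = 7.55×10⁻⁹ J.

7.55 nJ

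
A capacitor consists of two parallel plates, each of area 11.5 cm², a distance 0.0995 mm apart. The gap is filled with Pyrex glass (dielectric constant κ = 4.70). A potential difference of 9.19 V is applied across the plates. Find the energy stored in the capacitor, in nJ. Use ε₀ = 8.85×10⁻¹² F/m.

U ≈ 20.3 nJ

A = 11.5 cm² = 1.15×10⁻³ m².
C = κε₀A/d = 4.70 × 8.85×10⁻¹² × 1.15×10⁻³ / 9.95×10⁻⁵ = 4.81×10⁻¹⁰ F.
U = ½CV² = ½ × 4.81×10⁻¹⁰ × (9.19)² = 2.03×10⁻⁸ J.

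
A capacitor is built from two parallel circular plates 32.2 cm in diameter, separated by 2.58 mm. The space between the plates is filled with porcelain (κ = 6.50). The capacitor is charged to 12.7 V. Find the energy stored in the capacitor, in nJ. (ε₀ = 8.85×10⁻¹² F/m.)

A = π(32.2/2 cm)² = 8.14×10⁻² m².
C = κε₀A/d = 6.50 × 8.85×10⁻¹² × 8.14×10⁻² / 2.58×10⁻³ = 1.82×10⁻⁹ F.
U = ½CV² = ½ × 1.82×10⁻⁹ × (12.7)² = 1.46×10⁻⁷ J.

U ≈ 146 nJ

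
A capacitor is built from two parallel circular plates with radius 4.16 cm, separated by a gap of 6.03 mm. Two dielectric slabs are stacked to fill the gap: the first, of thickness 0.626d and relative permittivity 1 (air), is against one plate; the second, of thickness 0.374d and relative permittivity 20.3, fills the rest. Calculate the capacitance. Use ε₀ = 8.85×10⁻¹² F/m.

A = π(4.16 cm)² = 5.44×10⁻³ m².
Stacked slabs ⇒ two capacitors in series, each with the full plate area.
C₁ = κ₁ε₀A/d₁ = 1.00 × 8.85×10⁻¹² × 5.44×10⁻³ / 3.77×10⁻³ = 1.27×10⁻¹¹ F.
C₂ = κ₂ε₀A/d₂ = 20.3 × 8.85×10⁻¹² × 5.44×10⁻³ / 2.26×10⁻³ = 4.33×10⁻¹⁰ F.
C = (1/C₁ + 1/C₂)⁻¹ = 1.24×10⁻¹¹ F.

C ≈ 12.4 pF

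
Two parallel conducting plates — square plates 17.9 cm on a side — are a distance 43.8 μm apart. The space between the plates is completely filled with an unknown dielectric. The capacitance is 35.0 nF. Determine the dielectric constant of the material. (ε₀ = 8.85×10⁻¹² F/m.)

A = (17.9 cm)² = 3.20×10⁻² m².
κ = Cd/(ε₀A) = 3.50×10⁻⁸ × 4.38×10⁻⁵ / (8.85×10⁻¹² × 3.20×10⁻²) = 5.41.

κ ≈ 5.41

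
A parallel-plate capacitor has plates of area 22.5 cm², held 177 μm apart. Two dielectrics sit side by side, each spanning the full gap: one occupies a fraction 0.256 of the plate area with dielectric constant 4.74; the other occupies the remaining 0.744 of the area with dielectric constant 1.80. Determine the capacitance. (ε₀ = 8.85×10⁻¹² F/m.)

C ≈ 287 pF

A = 22.5 cm² = 2.25×10⁻³ m².
Side-by-side slabs ⇒ two capacitors in parallel, each spanning the full gap.
C₁ = κ₁ε₀A₁/d = 4.74 × 8.85×10⁻¹² × 5.76×10⁻⁴ / 1.77×10⁻⁴ = 1.37×10⁻¹⁰ F.
C₂ = κ₂ε₀A₂/d = 1.80 × 8.85×10⁻¹² × 1.67×10⁻³ / 1.77×10⁻⁴ = 1.51×10⁻¹⁰ F.
C = C₁ + C₂ = 2.87×10⁻¹⁰ F.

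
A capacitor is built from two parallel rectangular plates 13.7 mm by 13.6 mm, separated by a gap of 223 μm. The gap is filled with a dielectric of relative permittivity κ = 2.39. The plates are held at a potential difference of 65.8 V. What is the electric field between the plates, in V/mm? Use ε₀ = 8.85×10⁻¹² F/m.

295 V/mm

E = V/d = 65.8 / 2.23×10⁻⁴ = 2.95×10⁵ V/m.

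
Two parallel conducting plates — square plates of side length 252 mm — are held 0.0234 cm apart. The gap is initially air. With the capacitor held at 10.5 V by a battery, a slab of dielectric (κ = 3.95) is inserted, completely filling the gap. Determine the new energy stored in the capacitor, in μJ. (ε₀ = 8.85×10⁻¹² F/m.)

0.523 μJ

A = (252 mm)² = 6.35×10⁻² m².
Initially C₁ = ε₀A/d = 8.85×10⁻¹² × 6.35×10⁻² / 2.34×10⁻⁴ = 2.40×10⁻⁹ F.
U₁ = 1.32×10⁻⁷ J.
Battery connected ⇒ V is held fixed. C₂ = 3.95 C₁ and U = ½CV², so U₂/U₁ = C₂/C₁ = 3.95.
U₂ = 3.95 × 1.32×10⁻⁷ = 5.23×10⁻⁷ J.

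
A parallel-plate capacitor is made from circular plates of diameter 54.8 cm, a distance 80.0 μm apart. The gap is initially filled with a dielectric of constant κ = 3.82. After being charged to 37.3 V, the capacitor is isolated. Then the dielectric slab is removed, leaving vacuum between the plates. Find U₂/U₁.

Isolated ⇒ Q is held fixed.
C₂ = 0.262 C₁ and U = Q²/(2C), so U₂/U₁ = C₁/C₂ = 3.82.

3.82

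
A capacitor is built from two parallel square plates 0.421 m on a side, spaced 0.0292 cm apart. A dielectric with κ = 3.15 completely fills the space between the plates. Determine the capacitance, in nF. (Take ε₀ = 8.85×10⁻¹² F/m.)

C ≈ 16.9 nF

A = (0.421 m)² = 0.177 m².
C = κε₀A/d = 3.15 × 8.85×10⁻¹² × 0.177 / 2.92×10⁻⁴ = 1.69×10⁻⁸ F.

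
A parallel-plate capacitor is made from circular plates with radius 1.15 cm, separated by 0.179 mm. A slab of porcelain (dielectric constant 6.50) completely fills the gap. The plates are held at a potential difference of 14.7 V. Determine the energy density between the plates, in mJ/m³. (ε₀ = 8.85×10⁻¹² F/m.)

u ≈ 194 mJ/m³

E = V/d = 14.7 / 1.79×10⁻⁴ = 8.21×10⁴ V/m.
u = ½κε₀E² = ½ × 6.50 × 8.85×10⁻¹² × (8.21×10⁴)² = 0.194 J/m³.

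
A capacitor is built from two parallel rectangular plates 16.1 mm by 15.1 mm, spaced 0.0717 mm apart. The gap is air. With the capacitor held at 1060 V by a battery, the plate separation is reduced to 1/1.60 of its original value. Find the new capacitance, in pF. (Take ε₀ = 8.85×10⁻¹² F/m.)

A = 16.1 × 15.1 mm² = 2.43×10⁻⁴ m².
Initially C₁ = ε₀A/d = 8.85×10⁻¹² × 2.43×10⁻⁴ / 7.17×10⁻⁵ = 3.00×10⁻¹¹ F.
C = ε₀A/d scales as 1/d, so C₂/C₁ = d₁/d₂ = 1.60.
C₂ = 1.60 × 3.00×10⁻¹¹ = 4.80×10⁻¹¹ F.

C ≈ 48.0 pF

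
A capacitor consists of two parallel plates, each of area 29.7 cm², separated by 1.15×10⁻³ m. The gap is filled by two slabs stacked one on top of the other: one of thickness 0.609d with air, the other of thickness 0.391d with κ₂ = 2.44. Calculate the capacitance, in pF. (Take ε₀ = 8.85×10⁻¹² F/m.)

29.7 pF

A = 29.7 cm² = 2.97×10⁻³ m².
Stacked slabs ⇒ two capacitors in series, each with the full plate area.
C₁ = κ₁ε₀A/d₁ = 1.00 × 8.85×10⁻¹² × 2.97×10⁻³ / 7.00×10⁻⁴ = 3.75×10⁻¹¹ F.
C₂ = κ₂ε₀A/d₂ = 2.44 × 8.85×10⁻¹² × 2.97×10⁻³ / 4.50×10⁻⁴ = 1.43×10⁻¹⁰ F.
C = (1/C₁ + 1/C₂)⁻¹ = 2.97×10⁻¹¹ F.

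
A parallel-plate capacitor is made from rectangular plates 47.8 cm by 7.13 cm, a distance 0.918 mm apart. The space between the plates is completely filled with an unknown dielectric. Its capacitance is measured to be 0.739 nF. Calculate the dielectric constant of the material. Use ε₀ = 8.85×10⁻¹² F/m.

2.25

A = 47.8 × 7.13 cm² = 3.41×10⁻² m².
κ = Cd/(ε₀A) = 7.39×10⁻¹⁰ × 9.18×10⁻⁴ / (8.85×10⁻¹² × 3.41×10⁻²) = 2.25.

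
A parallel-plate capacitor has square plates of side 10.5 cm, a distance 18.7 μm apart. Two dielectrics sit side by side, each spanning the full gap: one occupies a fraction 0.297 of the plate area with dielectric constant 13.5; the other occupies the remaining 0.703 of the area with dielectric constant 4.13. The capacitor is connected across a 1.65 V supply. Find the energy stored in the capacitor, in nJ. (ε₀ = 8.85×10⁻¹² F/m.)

49.1 nJ

A = (10.5 cm)² = 1.10×10⁻² m².
Side-by-side slabs ⇒ two capacitors in parallel, each spanning the full gap.
C₁ = κ₁ε₀A₁/d = 13.5 × 8.85×10⁻¹² × 3.27×10⁻³ / 1.87×10⁻⁵ = 2.09×10⁻⁸ F.
C₂ = κ₂ε₀A₂/d = 4.13 × 8.85×10⁻¹² × 7.75×10⁻³ / 1.87×10⁻⁵ = 1.51×10⁻⁸ F.
C = C₁ + C₂ = 3.61×10⁻⁸ F.
U = ½CV² = ½ × 3.61×10⁻⁸ × (1.65)² = 4.91×10⁻⁸ J.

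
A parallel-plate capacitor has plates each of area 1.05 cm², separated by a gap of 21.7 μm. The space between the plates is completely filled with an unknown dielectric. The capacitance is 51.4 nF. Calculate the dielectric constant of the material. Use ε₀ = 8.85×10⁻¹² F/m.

A = 1.05 cm² = 1.05×10⁻⁴ m².
κ = Cd/(ε₀A) = 5.14×10⁻⁸ × 2.17×10⁻⁵ / (8.85×10⁻¹² × 1.05×10⁻⁴) = 1200.

1200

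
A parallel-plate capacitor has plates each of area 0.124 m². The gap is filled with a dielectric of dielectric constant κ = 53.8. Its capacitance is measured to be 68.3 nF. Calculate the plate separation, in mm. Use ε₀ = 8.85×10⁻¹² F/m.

d ≈ 0.864 mm

d = κε₀A/C = 53.8 × 8.85×10⁻¹² × 0.124 / 6.83×10⁻⁸ = 8.64×10⁻⁴ m.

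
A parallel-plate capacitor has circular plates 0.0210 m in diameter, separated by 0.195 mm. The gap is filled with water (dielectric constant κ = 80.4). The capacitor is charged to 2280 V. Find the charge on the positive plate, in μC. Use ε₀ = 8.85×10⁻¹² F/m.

Q ≈ 2.88 μC

A = π(0.0210/2 m)² = 3.46×10⁻⁴ m².
C = κε₀A/d = 80.4 × 8.85×10⁻¹² × 3.46×10⁻⁴ / 1.95×10⁻⁴ = 1.26×10⁻⁹ F.
Q = CV = 1.26×10⁻⁹ × 2280 = 2.88×10⁻⁶ C.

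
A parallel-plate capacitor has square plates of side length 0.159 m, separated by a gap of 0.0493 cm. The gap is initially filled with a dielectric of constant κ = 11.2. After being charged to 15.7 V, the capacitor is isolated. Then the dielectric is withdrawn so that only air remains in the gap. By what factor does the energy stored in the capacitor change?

U₂/U₁ ≈ 11.2

Isolated ⇒ Q is held fixed.
C₂ = 0.0893 C₁ and U = Q²/(2C), so U₂/U₁ = C₁/C₂ = 11.2.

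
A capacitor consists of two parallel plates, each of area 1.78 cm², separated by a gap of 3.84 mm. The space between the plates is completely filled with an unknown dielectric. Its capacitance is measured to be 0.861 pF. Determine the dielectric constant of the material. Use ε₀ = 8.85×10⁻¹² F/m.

κ ≈ 2.10

A = 1.78 cm² = 1.78×10⁻⁴ m².
κ = Cd/(ε₀A) = 8.61×10⁻¹³ × 3.84×10⁻³ / (8.85×10⁻¹² × 1.78×10⁻⁴) = 2.10.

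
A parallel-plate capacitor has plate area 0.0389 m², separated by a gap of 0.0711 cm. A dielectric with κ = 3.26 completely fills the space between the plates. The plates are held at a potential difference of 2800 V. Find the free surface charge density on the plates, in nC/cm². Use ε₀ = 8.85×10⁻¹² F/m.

11.4 nC/cm²

C = κε₀A/d = 3.26 × 8.85×10⁻¹² × 3.89×10⁻² / 7.11×10⁻⁴ = 1.58×10⁻⁹ F.
σ = Q/A = CV/A = 1.58×10⁻⁹ × 2800 / 3.89×10⁻² = 1.14×10⁻⁴ C/m².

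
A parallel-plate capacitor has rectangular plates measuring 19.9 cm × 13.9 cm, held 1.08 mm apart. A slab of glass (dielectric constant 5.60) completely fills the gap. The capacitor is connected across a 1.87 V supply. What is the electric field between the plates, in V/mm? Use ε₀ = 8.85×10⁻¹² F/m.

E = V/d = 1.87 / 1.08×10⁻³ = 1.73×10³ V/m.

1.73 V/mm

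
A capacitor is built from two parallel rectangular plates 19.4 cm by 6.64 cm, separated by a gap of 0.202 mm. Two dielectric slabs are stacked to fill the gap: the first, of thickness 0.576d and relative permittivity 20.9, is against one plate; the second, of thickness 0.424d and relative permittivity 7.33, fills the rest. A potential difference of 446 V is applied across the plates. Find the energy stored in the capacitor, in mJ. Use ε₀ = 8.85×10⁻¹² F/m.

U ≈ 0.657 mJ

A = 19.4 × 6.64 cm² = 1.29×10⁻² m².
Stacked slabs ⇒ two capacitors in series, each with the full plate area.
C₁ = κ₁ε₀A/d₁ = 20.9 × 8.85×10⁻¹² × 1.29×10⁻² / 1.16×10⁻⁴ = 2.05×10⁻⁸ F.
C₂ = κ₂ε₀A/d₂ = 7.33 × 8.85×10⁻¹² × 1.29×10⁻² / 8.56×10⁻⁵ = 9.76×10⁻⁹ F.
C = (1/C₁ + 1/C₂)⁻¹ = 6.61×10⁻⁹ F.
U = ½CV² = ½ × 6.61×10⁻⁹ × (446)² = 6.57×10⁻⁴ J.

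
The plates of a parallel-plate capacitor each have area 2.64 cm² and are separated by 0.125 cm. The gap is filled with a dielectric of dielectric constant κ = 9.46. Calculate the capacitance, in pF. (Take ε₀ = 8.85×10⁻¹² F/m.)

A = 2.64 cm² = 2.64×10⁻⁴ m².
C = κε₀A/d = 9.46 × 8.85×10⁻¹² × 2.64×10⁻⁴ / 1.25×10⁻³ = 1.77×10⁻¹¹ F.

C ≈ 17.7 pF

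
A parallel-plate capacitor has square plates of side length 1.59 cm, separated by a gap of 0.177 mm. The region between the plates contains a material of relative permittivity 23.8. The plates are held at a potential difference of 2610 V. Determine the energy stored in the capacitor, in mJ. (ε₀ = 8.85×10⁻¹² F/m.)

1.02 mJ

A = (1.59 cm)² = 2.53×10⁻⁴ m².
C = κε₀A/d = 23.8 × 8.85×10⁻¹² × 2.53×10⁻⁴ / 1.77×10⁻⁴ = 3.01×10⁻¹⁰ F.
U = ½CV² = ½ × 3.01×10⁻¹⁰ × (2610)² = 1.02×10⁻³ J.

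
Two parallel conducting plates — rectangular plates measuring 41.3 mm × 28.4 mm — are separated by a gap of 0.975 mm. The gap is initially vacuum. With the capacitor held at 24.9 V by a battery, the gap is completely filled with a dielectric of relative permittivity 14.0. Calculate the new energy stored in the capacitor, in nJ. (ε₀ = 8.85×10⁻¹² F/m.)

46.2 nJ

A = 41.3 × 28.4 mm² = 1.17×10⁻³ m².
Initially C₁ = ε₀A/d = 8.85×10⁻¹² × 1.17×10⁻³ / 9.75×10⁻⁴ = 1.06×10⁻¹¹ F.
U₁ = 3.30×10⁻⁹ J.
Battery connected ⇒ V is held fixed. C₂ = 14.0 C₁ and U = ½CV², so U₂/U₁ = C₂/C₁ = 14.0.
U₂ = 14.0 × 3.30×10⁻⁹ = 4.62×10⁻⁸ J.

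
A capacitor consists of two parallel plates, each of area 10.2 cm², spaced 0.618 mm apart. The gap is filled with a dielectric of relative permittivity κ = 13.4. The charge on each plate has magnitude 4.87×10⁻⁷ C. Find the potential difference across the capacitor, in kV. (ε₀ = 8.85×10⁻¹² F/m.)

V ≈ 2.49 kV

A = 10.2 cm² = 1.02×10⁻³ m².
C = κε₀A/d = 13.4 × 8.85×10⁻¹² × 1.02×10⁻³ / 6.18×10⁻⁴ = 1.96×10⁻¹⁰ F.
V = Q/C = 4.87×10⁻⁷ / 1.96×10⁻¹⁰ = 2.49×10³ V.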